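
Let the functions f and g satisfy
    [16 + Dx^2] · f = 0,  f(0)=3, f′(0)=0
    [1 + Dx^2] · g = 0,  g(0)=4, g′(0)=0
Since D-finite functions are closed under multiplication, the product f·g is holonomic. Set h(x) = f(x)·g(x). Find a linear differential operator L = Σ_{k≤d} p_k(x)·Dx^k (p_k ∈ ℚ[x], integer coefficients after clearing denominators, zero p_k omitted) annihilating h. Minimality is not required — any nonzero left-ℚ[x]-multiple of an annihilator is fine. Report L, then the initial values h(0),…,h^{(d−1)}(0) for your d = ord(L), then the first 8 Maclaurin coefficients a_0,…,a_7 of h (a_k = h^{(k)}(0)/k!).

f: a_k = 3, 0, -24, 0, 32, 0, -256/15, 0, …
g: a_k = 4, 0, -2, 0, 1/6, 0, -1/180, 0, …
L₀ := L_f ⊗_s L_g (sym. prod.), ord ≤ 4.
L = 225 + 34·Dx^2 + Dx^4  (order 4).
h: a_k = 12, 0, -102, 0, 353/2, 0, -8177/60, 0, …
ICs: h(0) = 12, h′(0) = 0, h′′(0) = -204, h′′′(0) = 0.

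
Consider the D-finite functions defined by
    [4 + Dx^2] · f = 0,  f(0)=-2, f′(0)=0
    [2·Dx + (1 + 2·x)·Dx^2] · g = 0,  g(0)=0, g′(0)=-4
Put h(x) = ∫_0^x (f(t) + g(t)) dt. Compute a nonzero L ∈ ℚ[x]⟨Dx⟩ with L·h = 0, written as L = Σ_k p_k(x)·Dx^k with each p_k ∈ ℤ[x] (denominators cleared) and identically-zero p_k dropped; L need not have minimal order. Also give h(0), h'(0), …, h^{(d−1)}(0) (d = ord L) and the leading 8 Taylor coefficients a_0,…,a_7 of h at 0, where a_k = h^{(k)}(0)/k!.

f: a_k = -2, 0, 4, 0, -4/3, 0, 8/45, 0, …
g: a_k = 0, -4, 4, -16/3, 8, -64/5, 64/3, -256/7, …
f+g: L₀ = lclm(L_f,L_g), ord ≤ 2+2.
h=∫h₀ ⇒ L = L₀·Dx.
L = (56 + 32·x + 32·x^2)·Dx^2 + (12 + 40·x + 48·x^2 + 32·x^3)·Dx^3 + (14 + 8·x + 8·x^2)·Dx^4 + (3 + 10·x + 12·x^2 + 8·x^3)·Dx^5  (order 5).
h: a_k = 0, -2, -2, 8/3, -4/3, 4/3, -32/15, 968/315, …
ICs: h(0) = 0, h′(0) = -2, h′′(0) = -4, h′′′(0) = 16, h′′′′(0) = -32.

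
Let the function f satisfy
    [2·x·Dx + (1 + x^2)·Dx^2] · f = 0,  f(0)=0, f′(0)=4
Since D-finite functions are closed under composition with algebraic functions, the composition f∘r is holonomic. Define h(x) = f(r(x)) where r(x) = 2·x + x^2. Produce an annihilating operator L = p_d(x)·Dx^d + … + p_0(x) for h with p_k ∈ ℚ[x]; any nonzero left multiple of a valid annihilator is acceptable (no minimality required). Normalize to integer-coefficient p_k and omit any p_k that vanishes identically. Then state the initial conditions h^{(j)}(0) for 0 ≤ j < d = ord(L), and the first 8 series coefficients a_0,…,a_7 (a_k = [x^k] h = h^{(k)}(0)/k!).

L = (-1 + 8·x + 16·x^2 + 12·x^3 + 3·x^4)·Dx + (1 + x + 4·x^2 + 8·x^3 + 5·x^4 + x^5)·Dx^2  (order 2).
h: a_k = 0, 8, 4, -32/3, -16, 88/5, 188/3, -64/7, …
ICs: h(0) = 0, h′(0) = 8.

f: a_k = 0, 4, 0, -4/3, 0, 4/5, 0, -4/7, …
Change of var in L_f (x↦r) gives L₀.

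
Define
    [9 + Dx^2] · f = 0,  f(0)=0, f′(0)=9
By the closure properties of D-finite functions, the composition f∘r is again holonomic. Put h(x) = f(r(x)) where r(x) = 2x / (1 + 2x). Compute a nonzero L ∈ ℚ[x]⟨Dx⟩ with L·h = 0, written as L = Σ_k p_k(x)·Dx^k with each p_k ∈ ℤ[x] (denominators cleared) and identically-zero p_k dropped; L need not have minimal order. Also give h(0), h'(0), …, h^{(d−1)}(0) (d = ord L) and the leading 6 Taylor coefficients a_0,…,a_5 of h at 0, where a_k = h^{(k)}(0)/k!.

f: a_k = 0, 9, 0, -27/2, 0, 243/40, …
h₀=f(r): pull back L_f along r ⇒ L₀.
L = 36 + (4 + 24·x + 48·x^2 + 32·x^3)·Dx + (1 + 8·x + 24·x^2 + 32·x^3 + 16·x^4)·Dx^2  (order 2).
h: a_k = 0, 18, -36, -36, 504, -10548/5, …
ICs: h(0) = 0, h′(0) = 18.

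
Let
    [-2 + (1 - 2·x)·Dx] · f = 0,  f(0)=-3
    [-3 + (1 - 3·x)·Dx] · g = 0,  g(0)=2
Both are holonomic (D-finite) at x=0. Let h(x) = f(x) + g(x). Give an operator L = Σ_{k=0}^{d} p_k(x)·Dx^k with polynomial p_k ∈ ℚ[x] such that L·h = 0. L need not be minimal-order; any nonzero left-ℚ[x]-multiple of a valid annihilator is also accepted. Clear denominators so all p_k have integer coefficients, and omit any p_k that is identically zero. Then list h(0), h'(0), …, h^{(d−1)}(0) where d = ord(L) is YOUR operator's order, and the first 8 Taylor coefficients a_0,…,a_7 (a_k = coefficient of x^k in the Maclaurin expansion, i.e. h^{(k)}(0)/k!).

f: a_k = -3, -6, -12, -24, -48, -96, -192, -384, …
g: a_k = 2, 6, 18, 54, 162, 486, 1458, 4374, …
Sum ⇒ L₀ = lclm(L_f,L_g) in ℚ(x)⟨Dx⟩.
L = -12 + (10 - 24·x)·Dx + (-1 + 5·x - 6·x^2)·Dx^2  (order 2).
h: a_k = -1, 0, 6, 30, 114, 390, 1266, 3990, …
ICs: h(0) = -1, h′(0) = 0.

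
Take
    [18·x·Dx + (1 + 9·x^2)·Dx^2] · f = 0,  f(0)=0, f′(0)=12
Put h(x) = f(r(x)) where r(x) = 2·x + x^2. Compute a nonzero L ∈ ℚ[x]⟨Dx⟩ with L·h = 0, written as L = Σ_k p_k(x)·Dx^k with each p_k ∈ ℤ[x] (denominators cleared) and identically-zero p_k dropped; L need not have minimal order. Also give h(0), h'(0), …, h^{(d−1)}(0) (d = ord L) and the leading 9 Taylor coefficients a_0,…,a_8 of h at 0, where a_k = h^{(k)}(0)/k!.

L = (-1 + 72·x + 144·x^2 + 108·x^3 + 27·x^4)·Dx + (1 + x + 36·x^2 + 72·x^3 + 45·x^4 + 9·x^5)·Dx^2  (order 2).
h: a_k = 0, 24, 12, -288, -432, 30024/5, 15516, -1010880/7, -552096, …
ICs: h(0) = 0, h′(0) = 24.

f: a_k = 0, 12, 0, -36, 0, 972/5, 0, -8748/7, 0, …
Substitute x→r, Dx→(1/r')Dx; clear ⇒ L₀.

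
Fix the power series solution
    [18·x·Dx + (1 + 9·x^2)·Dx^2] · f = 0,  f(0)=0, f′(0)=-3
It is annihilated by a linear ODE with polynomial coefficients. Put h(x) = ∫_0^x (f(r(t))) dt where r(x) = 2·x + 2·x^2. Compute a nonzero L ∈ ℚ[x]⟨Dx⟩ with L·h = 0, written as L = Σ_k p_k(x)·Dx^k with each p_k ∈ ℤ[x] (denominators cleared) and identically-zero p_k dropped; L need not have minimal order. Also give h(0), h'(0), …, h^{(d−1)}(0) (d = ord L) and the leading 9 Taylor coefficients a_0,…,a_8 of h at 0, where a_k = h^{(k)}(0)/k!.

f: a_k = 0, -3, 0, 9, 0, -243/5, 0, 2187/7, 0, …
f∘r: x↦r, Dx↦Dx/r' in L_f ⇒ L₀.
Integrate: L := L₀·Dx.
L = (-2 + 72·x + 288·x^2 + 432·x^3 + 216·x^4)·Dx^2 + (1 + 2·x + 36·x^2 + 144·x^3 + 180·x^4 + 72·x^5)·Dx^3  (order 3).
h: a_k = 0, 0, -3, -2, 18, 216/5, -1116/5, -7704/7, 21384/7, …
ICs: h(0) = 0, h′(0) = 0, h′′(0) = -6.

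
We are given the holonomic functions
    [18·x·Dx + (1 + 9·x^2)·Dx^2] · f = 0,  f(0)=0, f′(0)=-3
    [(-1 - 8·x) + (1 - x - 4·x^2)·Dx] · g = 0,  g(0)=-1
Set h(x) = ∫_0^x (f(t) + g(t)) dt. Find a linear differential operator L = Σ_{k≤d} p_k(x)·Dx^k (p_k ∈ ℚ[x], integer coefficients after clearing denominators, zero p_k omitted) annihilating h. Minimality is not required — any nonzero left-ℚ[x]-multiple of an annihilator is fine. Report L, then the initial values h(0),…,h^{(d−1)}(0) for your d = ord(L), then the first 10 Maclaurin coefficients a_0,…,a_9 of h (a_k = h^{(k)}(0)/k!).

L = (90 - 360·x - 6462·x^2 - 14688·x^3 - 63936·x^4 - 31104·x^6)·Dx^2 + (-36 - 294·x - 324·x^2 - 3198·x^3 - 13680·x^4 - 46080·x^5 - 3888·x^6 - 31104·x^7)·Dx^3 + (5 + 16·x + 160·x^2 - 96·x^3 + 555·x^4 - 2304·x^5 - 4896·x^6 - 1296·x^7 - 5184·x^8)·Dx^4  (order 4).
h: a_k = 0, -1, -2, -5/3, 0, -29/5, -284/15, -181/7, -225/14, -1165/9, …
ICs: h(0) = 0, h′(0) = -1, h′′(0) = -4, h′′′(0) = -10.

f: a_k = 0, -3, 0, 9, 0, -243/5, 0, 2187/7, 0, -2187, …
g: a_k = -1, -1, -5, -9, -29, -65, -181, -441, -1165, -2929, …
h₀=f+g: left-lcm gives L₀, ord ≤ 3.
∫: right-multiply L₀ by Dx.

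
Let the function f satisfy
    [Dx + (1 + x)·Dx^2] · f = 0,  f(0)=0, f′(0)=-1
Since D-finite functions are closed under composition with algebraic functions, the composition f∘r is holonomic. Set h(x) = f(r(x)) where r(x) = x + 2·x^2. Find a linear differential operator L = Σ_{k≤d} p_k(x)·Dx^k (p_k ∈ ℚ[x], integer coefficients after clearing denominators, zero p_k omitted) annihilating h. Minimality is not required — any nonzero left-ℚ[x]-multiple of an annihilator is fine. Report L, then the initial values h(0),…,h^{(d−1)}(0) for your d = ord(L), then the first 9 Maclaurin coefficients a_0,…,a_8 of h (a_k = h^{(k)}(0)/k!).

f: a_k = 0, -1, 1/2, -1/3, 1/4, -1/5, 1/6, -1/7, 1/8, …
Substitute x→r, Dx→(1/r')Dx; clear ⇒ L₀.
L = (-3 + 4·x + 8·x^2)·Dx + (1 + 5·x + 6·x^2 + 8·x^3)·Dx^2  (order 2).
h: a_k = 0, -1, -3/2, 5/3, 1/4, -11/5, 3/2, 13/7, -31/8, …
ICs: h(0) = 0, h′(0) = -1.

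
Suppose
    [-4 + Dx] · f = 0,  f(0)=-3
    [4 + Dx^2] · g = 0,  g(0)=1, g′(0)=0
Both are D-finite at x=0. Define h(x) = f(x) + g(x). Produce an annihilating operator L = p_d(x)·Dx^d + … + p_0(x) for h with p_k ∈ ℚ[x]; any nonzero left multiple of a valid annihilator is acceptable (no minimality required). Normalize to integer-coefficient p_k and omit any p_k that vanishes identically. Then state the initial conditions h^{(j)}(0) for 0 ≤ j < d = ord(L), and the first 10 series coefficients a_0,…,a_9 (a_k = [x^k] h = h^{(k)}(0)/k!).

f: a_k = -3, -12, -24, -32, -32, -128/5, -256/15, -1024/105, -512/105, -2048/945, …
g: a_k = 1, 0, -2, 0, 2/3, 0, -4/45, 0, 2/315, 0, …
h₀=f+g: left-lcm gives L₀, ord ≤ 3.
L = -16 + 4·Dx - 4·Dx^2 + Dx^3  (order 3).
h: a_k = -2, -12, -26, -32, -94/3, -128/5, -772/45, -1024/105, -1534/315, -2048/945, …
ICs: h(0) = -2, h′(0) = -12, h′′(0) = -52.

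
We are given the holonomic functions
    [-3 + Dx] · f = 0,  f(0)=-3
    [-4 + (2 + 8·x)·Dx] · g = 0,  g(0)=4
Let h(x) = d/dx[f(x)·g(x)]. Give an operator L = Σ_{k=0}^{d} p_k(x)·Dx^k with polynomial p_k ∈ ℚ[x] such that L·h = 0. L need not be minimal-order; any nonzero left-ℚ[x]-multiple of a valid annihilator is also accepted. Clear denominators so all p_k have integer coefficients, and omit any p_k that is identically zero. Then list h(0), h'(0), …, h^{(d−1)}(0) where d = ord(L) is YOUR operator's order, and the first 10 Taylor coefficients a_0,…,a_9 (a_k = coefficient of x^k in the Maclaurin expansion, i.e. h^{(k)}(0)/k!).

L = (17 + 120·x + 144·x^2) + (-5 - 32·x - 48·x^2)·Dx  (order 1).
h: a_k = -60, -204, -414, -258, -1893/2, 4131/2, -176247/20, 4632021/140, -141984279/1120, 544641213/1120, …
ICs: h(0) = -60.

f: a_k = -3, -9, -27/2, -27/2, -81/8, -243/40, -243/80, -729/560, -2187/4480, -729/4480, …
g: a_k = 4, 8, -8, 16, -40, 112, -336, 1056, -3432, 11440, …
Product ⇒ symmetric product L₀, ord ≤ 1.
Derive L from L₀ (diff closure).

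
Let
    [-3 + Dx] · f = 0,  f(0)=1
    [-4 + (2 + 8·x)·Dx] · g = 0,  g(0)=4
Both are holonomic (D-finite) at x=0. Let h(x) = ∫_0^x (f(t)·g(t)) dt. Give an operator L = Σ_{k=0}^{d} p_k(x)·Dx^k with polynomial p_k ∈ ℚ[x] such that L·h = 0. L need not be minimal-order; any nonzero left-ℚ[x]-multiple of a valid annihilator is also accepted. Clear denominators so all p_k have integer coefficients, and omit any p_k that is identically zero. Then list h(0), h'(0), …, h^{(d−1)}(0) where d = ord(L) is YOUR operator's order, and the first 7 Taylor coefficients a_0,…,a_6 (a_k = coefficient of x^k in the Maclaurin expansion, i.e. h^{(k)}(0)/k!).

f: a_k = 1, 3, 9/2, 9/2, 27/8, 81/40, 81/80, …
g: a_k = 4, 8, -8, 16, -40, 112, -336, …
Product ⇒ symmetric product L₀, ord ≤ 1.
h=∫h₀ ⇒ L = L₀·Dx.
L = (-5 - 12·x)·Dx + (1 + 4·x)·Dx^2  (order 2).
h: a_k = 0, 4, 10, 34/3, 23/2, 43/10, 631/60, …
ICs: h(0) = 0, h′(0) = 4.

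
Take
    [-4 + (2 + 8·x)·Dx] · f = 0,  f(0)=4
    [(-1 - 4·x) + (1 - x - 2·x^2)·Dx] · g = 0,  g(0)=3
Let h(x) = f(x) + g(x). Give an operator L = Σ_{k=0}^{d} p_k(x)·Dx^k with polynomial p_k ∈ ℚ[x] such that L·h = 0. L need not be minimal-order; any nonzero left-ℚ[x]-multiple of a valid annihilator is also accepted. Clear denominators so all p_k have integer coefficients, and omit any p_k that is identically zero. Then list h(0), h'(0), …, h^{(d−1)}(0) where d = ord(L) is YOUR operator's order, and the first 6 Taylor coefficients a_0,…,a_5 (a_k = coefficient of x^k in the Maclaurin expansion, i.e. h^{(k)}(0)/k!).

L = (16 + 84·x + 120·x^2 + 160·x^3) + (-10 - 52·x - 204·x^2 - 400·x^3 - 400·x^4)·Dx + (-1 + 7·x + 56·x^2 + 8·x^3 - 200·x^4 - 160·x^5)·Dx^2  (order 2).
h: a_k = 7, 11, 1, 31, -7, 175, …
ICs: h(0) = 7, h′(0) = 11.

f: a_k = 4, 8, -8, 16, -40, 112, …
g: a_k = 3, 3, 9, 15, 33, 63, …
Sum ⇒ L₀ = lclm(L_f,L_g) in ℚ(x)⟨Dx⟩.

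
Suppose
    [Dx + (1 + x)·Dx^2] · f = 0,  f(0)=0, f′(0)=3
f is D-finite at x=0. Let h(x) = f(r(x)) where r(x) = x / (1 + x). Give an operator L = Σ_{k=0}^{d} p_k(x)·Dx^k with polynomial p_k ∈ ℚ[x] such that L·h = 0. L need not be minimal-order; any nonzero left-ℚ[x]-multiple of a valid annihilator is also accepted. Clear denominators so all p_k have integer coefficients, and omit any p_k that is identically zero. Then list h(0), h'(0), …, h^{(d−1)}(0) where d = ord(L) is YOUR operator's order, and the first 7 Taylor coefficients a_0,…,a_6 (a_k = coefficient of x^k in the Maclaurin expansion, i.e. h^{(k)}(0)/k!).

f: a_k = 0, 3, -3/2, 1, -3/4, 3/5, -1/2, …
L₀ from L_f via x↦r, Dx↦r'^{-1}Dx.
L = (3 + 4·x)·Dx + (1 + 3·x + 2·x^2)·Dx^2  (order 2).
h: a_k = 0, 3, -9/2, 7, -45/4, 93/5, -63/2, …
ICs: h(0) = 0, h′(0) = 3.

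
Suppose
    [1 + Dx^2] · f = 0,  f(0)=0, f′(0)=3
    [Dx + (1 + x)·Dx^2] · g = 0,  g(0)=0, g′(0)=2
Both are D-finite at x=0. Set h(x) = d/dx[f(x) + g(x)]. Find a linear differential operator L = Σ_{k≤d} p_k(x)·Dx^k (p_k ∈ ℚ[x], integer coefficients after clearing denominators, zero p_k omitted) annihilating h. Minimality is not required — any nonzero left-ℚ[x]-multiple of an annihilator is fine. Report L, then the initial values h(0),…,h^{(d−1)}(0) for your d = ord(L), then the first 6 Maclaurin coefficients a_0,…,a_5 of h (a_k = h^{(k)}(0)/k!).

L = (7 + 2·x + x^2) + (3 + 5·x + 3·x^2 + x^3)·Dx + (7 + 2·x + x^2)·Dx^2 + (3 + 5·x + 3·x^2 + x^3)·Dx^3  (order 3).
h: a_k = 5, -2, 1/2, -2, 17/8, -2, …
ICs: h(0) = 5, h′(0) = -2, h′′(0) = 1.

f: a_k = 0, 3, 0, -1/2, 0, 1/40, …
g: a_k = 0, 2, -1, 2/3, -1/2, 2/5, …
Weyl lclm of L_f,L_g ⇒ L₀ (ord ≤ 4).
h=h₀': d/dx-closure on L₀ ⇒ L.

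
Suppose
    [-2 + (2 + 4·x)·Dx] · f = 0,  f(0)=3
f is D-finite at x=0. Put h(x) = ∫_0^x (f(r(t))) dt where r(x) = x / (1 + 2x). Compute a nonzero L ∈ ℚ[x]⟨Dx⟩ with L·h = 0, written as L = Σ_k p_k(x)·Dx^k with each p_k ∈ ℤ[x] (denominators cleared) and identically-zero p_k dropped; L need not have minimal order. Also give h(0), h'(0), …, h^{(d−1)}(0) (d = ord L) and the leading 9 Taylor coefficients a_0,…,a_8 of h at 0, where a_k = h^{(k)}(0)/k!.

f: a_k = 3, 3, -3/2, 3/2, -15/8, 21/8, -63/16, 99/16, -1287/128, …
h₀=f(r): pull back L_f along r ⇒ L₀.
h=∫h₀ ⇒ L = L₀·Dx.
L = -Dx + (1 + 6·x + 8·x^2)·Dx^2  (order 2).
h: a_k = 0, 3, 3/2, -5/2, 39/8, -423/40, 399/16, -7059/112, 21615/128, …
ICs: h(0) = 0, h′(0) = 3.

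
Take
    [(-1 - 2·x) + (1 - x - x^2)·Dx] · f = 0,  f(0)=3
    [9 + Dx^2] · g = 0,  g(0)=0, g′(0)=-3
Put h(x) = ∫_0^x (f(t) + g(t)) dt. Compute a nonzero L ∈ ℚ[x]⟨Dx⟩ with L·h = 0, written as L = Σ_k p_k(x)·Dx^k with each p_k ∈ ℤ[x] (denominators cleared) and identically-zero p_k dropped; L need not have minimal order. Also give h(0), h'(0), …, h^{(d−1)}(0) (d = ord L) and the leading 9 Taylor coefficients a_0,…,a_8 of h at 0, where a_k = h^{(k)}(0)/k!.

f: a_k = 3, 3, 6, 9, 15, 24, 39, 63, 102, …
g: a_k = 0, -3, 0, 9/2, 0, -81/40, 0, 243/560, 0, …
Sum ⇒ L₀ = lclm(L_f,L_g) in ℚ(x)⟨Dx⟩.
h=∫₀ˣh₀: take L = L₀·Dx.
L = (243 + 432·x - 81·x^2 + 216·x^3 + 405·x^4 + 162·x^5)·Dx + (-117 + 225·x + 36·x^2 - 297·x^3 + 54·x^4 + 243·x^5 + 81·x^6)·Dx^2 + (27 + 48·x - 9·x^2 + 24·x^3 + 45·x^4 + 18·x^5)·Dx^3 + (-13 + 25·x + 4·x^2 - 33·x^3 + 6·x^4 + 27·x^5 + 9·x^6)·Dx^4  (order 4).
h: a_k = 0, 3, 0, 2, 27/8, 3, 293/80, 39/7, 35523/4480, …
ICs: h(0) = 0, h′(0) = 3, h′′(0) = 0, h′′′(0) = 12.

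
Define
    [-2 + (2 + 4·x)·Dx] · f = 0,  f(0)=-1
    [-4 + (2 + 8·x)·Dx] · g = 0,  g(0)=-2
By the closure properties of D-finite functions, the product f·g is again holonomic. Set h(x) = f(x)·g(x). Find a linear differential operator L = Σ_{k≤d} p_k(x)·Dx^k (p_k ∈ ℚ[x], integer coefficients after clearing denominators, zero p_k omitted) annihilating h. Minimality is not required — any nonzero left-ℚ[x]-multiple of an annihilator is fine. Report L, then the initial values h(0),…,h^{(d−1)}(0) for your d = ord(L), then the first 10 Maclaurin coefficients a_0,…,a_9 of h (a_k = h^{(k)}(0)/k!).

f: a_k = -1, -1, 1/2, -1/2, 5/8, -7/8, 21/16, -33/16, 429/128, -715/128, …
g: a_k = -2, -4, 4, -8, 20, -56, 168, -528, 1716, -5720, …
L₀ := L_f ⊗_s L_g (sym. prod.), ord ≤ 1.
L = (-3 - 8·x) + (1 + 6·x + 8·x^2)·Dx  (order 1).
h: a_k = 2, 6, -1, 3, -37/4, 117/4, -757/8, 2499/8, -67181/64, 229281/64, …
ICs: h(0) = 2.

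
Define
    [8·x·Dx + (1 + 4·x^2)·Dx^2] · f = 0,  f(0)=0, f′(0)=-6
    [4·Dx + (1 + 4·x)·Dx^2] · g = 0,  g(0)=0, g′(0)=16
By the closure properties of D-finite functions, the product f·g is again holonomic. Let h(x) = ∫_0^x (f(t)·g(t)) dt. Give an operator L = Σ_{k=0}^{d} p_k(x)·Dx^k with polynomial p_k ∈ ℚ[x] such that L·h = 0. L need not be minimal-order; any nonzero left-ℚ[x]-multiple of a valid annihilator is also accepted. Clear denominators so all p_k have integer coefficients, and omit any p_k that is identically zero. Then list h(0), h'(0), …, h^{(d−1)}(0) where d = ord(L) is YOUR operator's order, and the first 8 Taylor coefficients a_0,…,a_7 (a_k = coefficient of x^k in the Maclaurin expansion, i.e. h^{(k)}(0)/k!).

f: a_k = 0, -6, 0, 8, 0, -96/5, 0, 384/7, …
g: a_k = 0, 16, -32, 256/3, -256, 4096/5, -8192/3, 65536/7, …
h₀=f·g: eliminate ⇒ L₀, order ≤ 2·2.
h=∫₀ˣh₀: take L = L₀·Dx.
L = (96 + 640·x + 1408·x^2 + 7680·x^3 + 15360·x^4 + 26624·x^5 + 8192·x^7)·Dx^2 + (24 + 320·x + 2656·x^2 + 9728·x^3 + 28160·x^4 + 47616·x^5 + 71680·x^6 + 6144·x^7 + 28672·x^8)·Dx^3 + (12 + 104·x + 672·x^2 + 2976·x^3 + 8256·x^4 + 18048·x^5 + 24576·x^6 + 35328·x^7 + 6144·x^8 + 16384·x^9)·Dx^4 + (1 + 12·x + 68·x^2 + 256·x^3 + 696·x^4 + 1536·x^5 + 2688·x^6 + 3072·x^7 + 4224·x^8 + 1024·x^9 + 2048·x^10)·Dx^5  (order 5).
h: a_k = 0, 0, 0, -32, 48, -384/5, 640/3, -9728/15, …
ICs: h(0) = 0, h′(0) = 0, h′′(0) = 0, h′′′(0) = -192, h′′′′(0) = 1152.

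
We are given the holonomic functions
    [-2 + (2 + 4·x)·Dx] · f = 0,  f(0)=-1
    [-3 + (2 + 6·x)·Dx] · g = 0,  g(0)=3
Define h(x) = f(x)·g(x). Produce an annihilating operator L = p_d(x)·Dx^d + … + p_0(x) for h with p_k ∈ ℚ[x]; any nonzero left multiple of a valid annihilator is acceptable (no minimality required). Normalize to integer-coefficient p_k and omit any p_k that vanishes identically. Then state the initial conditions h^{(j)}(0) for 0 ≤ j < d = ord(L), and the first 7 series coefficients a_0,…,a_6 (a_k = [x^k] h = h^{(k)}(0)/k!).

L = (-5 - 12·x) + (2 + 10·x + 12·x^2)·Dx  (order 1).
h: a_k = -3, -15/2, 3/8, -15/16, 303/128, -1545/256, 15903/1024, …
ICs: h(0) = -3.

f: a_k = -1, -1, 1/2, -1/2, 5/8, -7/8, 21/16, …
g: a_k = 3, 9/2, -27/8, 81/16, -1215/128, 5103/256, -45927/1024, …
f·g: L₀ = L_f ⊗_s L_g, ord ≤ 1·1.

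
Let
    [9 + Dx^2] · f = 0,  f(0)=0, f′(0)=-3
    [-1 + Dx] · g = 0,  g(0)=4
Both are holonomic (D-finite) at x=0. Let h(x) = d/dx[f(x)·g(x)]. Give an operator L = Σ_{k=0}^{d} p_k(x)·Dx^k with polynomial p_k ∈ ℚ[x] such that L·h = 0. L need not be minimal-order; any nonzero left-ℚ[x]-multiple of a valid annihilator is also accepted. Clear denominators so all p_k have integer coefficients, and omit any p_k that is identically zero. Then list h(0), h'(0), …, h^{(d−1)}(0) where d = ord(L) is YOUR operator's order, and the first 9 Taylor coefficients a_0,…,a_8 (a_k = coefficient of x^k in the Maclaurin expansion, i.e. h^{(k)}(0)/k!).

f: a_k = 0, -3, 0, 9/2, 0, -81/40, 0, 243/560, 0, …
g: a_k = 4, 4, 2, 2/3, 1/6, 1/30, 1/180, 1/1260, 1/10080, …
Sym-product of L_f,L_g gives L₀ (≤ ord 2).
h=h₀': d/dx-closure on L₀ ⇒ L.
L = 10 - 2·Dx + Dx^2  (order 2).
h: a_k = -12, -24, 36, 64, 2, -156/5, -166/15, 64/15, 213/70, …
ICs: h(0) = -12, h′(0) = -24.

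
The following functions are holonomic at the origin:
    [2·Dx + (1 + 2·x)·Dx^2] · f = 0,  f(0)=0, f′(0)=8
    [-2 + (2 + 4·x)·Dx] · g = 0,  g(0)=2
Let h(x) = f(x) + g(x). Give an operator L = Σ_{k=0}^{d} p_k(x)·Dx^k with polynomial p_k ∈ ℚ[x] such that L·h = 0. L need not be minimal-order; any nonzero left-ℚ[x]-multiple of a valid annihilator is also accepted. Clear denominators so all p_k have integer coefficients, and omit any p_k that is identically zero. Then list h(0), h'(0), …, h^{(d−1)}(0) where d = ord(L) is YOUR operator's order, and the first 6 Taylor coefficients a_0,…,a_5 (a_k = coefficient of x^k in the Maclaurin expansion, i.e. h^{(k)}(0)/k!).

f: a_k = 0, 8, -8, 32/3, -16, 128/5, …
g: a_k = 2, 2, -1, 1, -5/4, 7/4, …
Weyl lclm of L_f,L_g ⇒ L₀ (ord ≤ 3).
L = 2·Dx + (5 + 10·x)·Dx^2 + (1 + 4·x + 4·x^2)·Dx^3  (order 3).
h: a_k = 2, 10, -9, 35/3, -69/4, 547/20, …
ICs: h(0) = 2, h′(0) = 10, h′′(0) = -18.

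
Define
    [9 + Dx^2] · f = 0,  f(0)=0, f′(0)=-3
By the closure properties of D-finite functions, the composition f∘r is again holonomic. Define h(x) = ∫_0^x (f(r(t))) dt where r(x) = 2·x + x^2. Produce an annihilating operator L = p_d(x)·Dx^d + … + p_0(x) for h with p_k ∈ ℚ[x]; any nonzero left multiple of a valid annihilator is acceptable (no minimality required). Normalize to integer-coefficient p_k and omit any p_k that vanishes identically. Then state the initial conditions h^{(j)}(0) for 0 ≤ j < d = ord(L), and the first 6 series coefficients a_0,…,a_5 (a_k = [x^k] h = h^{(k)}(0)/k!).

L = (36 + 108·x + 108·x^2 + 36·x^3)·Dx - Dx^2 + (1 + x)·Dx^3  (order 3).
h: a_k = 0, 0, -3, -1, 9, 54/5, …
ICs: h(0) = 0, h′(0) = 0, h′′(0) = -6.

f: a_k = 0, -3, 0, 9/2, 0, -81/40, …
h₀=f(r): pull back L_f along r ⇒ L₀.
∫: right-multiply L₀ by Dx.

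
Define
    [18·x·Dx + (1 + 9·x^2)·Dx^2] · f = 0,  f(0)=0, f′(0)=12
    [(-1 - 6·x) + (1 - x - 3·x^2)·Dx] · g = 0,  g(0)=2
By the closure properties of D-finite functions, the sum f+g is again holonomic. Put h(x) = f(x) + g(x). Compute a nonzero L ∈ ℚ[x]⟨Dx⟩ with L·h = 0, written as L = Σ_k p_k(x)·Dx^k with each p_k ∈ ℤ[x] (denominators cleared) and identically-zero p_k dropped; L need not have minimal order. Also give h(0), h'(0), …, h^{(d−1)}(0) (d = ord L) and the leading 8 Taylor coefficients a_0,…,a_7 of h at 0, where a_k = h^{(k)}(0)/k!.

L = (72 - 288·x - 4428·x^2 - 9720·x^3 - 33534·x^4 - 13122·x^6)·Dx + (-30 - 180·x - 144·x^2 - 1728·x^3 - 9153·x^4 - 23814·x^5 - 2187·x^6 - 13122·x^7)·Dx^2 + (4 + 14·x + 114·x^2 - 36·x^3 + 459·x^4 - 1539·x^5 - 2430·x^6 - 729·x^7 - 2187·x^8)·Dx^3  (order 3).
h: a_k = 2, 14, 8, -22, 38, 1372/5, 194, -5710/7, …
ICs: h(0) = 2, h′(0) = 14, h′′(0) = 16.

f: a_k = 0, 12, 0, -36, 0, 972/5, 0, -8748/7, …
g: a_k = 2, 2, 8, 14, 38, 80, 194, 434, …
f+g: L₀ = lclm(L_f,L_g), ord ≤ 2+1.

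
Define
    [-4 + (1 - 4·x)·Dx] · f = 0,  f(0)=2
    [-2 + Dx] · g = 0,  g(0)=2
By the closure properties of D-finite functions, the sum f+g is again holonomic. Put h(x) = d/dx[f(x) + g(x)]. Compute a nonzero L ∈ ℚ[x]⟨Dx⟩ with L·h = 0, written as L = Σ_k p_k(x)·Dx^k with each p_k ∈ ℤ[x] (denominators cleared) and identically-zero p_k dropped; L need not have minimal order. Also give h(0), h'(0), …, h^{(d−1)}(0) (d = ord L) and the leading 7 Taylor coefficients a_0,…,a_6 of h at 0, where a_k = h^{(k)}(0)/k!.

f: a_k = 2, 8, 32, 128, 512, 2048, 8192, …
g: a_k = 2, 4, 4, 8/3, 4/3, 8/15, 8/45, …
h₀=f+g: left-lcm gives L₀, ord ≤ 2.
Derive L from L₀ (diff closure).
L = (80 + 64·x) + (-46 - 16·x + 32·x^2)·Dx + (3 - 8·x - 16·x^2)·Dx^2  (order 2).
h: a_k = 12, 72, 392, 6160/3, 30728/3, 737296/15, 10321936/45, …
ICs: h(0) = 12, h′(0) = 72.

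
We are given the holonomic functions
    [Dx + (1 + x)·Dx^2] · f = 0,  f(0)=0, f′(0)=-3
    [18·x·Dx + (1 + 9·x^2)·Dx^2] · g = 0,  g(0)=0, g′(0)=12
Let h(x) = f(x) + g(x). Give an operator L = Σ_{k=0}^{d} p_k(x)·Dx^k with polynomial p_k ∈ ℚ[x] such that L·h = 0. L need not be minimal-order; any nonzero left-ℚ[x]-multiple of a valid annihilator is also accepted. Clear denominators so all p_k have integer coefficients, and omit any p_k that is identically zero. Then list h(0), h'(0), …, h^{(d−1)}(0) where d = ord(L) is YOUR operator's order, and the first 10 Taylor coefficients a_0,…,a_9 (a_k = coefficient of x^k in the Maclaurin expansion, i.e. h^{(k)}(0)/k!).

f: a_k = 0, -3, 3/2, -1, 3/4, -3/5, 1/2, -3/7, 3/8, -1/3, …
g: a_k = 0, 12, 0, -36, 0, 972/5, 0, -8748/7, 0, 8748, …
Weyl lclm of L_f,L_g ⇒ L₀ (ord ≤ 4).
L = (-18 - 54·x + 486·x^2 + 162·x^3)·Dx + (-20 - 36·x + 432·x^2 + 972·x^3 + 324·x^4)·Dx^2 + (-1 + 17·x + 18·x^2 + 162·x^3 + 243·x^4 + 81·x^5)·Dx^3  (order 3).
h: a_k = 0, 9, 3/2, -37, 3/4, 969/5, 1/2, -8751/7, 3/8, 26243/3, …
ICs: h(0) = 0, h′(0) = 9, h′′(0) = 3.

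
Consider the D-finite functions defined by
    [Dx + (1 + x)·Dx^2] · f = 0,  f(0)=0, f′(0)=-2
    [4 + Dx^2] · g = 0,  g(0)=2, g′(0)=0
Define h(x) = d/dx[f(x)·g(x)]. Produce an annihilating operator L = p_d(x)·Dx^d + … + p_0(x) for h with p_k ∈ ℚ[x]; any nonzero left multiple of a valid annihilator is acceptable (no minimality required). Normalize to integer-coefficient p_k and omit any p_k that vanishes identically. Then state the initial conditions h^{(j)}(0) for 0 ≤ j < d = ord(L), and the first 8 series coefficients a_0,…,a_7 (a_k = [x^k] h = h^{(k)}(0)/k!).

f: a_k = 0, -2, 1, -2/3, 1/2, -2/5, 1/3, -2/7, …
g: a_k = 2, 0, -4, 0, 4/3, 0, -8/45, 0, …
L₀ := L_f ⊗_s L_g (sym. prod.), ord ≤ 4.
Derive L from L₀ (diff closure).
L = (-56 + 896·x + 4416·x^2 + 8064·x^3 + 7136·x^4 + 3072·x^5 + 512·x^6) + (72 + 776·x + 2080·x^2 + 2400·x^3 + 1280·x^4 + 256·x^5)·Dx + (70 + 824·x + 2780·x^2 + 4416·x^3 + 3664·x^4 + 1536·x^5 + 256·x^6)·Dx^2 + (18 + 194·x + 520·x^2 + 600·x^3 + 320·x^4 + 64·x^5)·Dx^3 + (21 + 150·x + 419·x^2 + 600·x^3 + 470·x^4 + 192·x^5 + 32·x^6)·Dx^4  (order 4).
h: a_k = -4, 4, 20, -12, -4, 0, 52/15, -124/45, …
ICs: h(0) = -4, h′(0) = 4, h′′(0) = 40, h′′′(0) = -72.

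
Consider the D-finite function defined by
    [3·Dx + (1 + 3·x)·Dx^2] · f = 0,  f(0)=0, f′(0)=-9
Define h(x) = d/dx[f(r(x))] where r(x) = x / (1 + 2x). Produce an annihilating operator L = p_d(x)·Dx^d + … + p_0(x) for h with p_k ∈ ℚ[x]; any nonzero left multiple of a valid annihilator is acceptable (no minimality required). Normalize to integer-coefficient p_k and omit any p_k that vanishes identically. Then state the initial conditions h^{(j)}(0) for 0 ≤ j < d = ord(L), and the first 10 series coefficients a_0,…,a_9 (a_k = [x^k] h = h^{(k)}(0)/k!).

f: a_k = 0, -9, 27/2, -27, 243/4, -729/5, 729/2, -6561/7, 19683/8, -6561, …
f∘r: x↦r, Dx↦Dx/r' in L_f ⇒ L₀.
Differentiate: ansatz ord ≤ ord L₀ ⇒ L.
L = (7 + 20·x) + (1 + 7·x + 10·x^2)·Dx  (order 1).
h: a_k = -9, 63, -351, 1827, -9279, 46683, -233991, 1171107, -5857839, 29293803, …
ICs: h(0) = -9.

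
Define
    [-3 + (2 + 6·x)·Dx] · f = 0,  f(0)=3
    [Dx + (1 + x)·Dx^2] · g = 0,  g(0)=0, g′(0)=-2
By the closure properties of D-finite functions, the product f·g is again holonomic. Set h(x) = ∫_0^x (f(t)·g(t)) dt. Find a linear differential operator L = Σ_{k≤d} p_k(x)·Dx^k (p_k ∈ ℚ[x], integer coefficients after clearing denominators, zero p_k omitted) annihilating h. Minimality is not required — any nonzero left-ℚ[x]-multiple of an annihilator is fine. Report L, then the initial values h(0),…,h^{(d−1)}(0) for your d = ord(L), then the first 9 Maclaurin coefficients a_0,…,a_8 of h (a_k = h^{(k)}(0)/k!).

f: a_k = 3, 9/2, -27/8, 81/16, -1215/128, 5103/256, -45927/1024, 216513/2048, -8444007/32768, …
g: a_k = 0, -2, 1, -2/3, 1/2, -2/5, 1/3, -2/7, 1/4, …
Sym-product of L_f,L_g gives L₀ (≤ ord 2).
h=∫₀ˣh₀: take L = L₀·Dx.
L = (21 + 9·x)·Dx + (-8 - 24·x)·Dx^2 + (4 + 28·x + 60·x^2 + 36·x^3)·Dx^3  (order 3).
h: a_k = 0, 0, -3, -2, 37/16, -3, 2917/640, -17671/2240, 2159127/143360, …
ICs: h(0) = 0, h′(0) = 0, h′′(0) = -6.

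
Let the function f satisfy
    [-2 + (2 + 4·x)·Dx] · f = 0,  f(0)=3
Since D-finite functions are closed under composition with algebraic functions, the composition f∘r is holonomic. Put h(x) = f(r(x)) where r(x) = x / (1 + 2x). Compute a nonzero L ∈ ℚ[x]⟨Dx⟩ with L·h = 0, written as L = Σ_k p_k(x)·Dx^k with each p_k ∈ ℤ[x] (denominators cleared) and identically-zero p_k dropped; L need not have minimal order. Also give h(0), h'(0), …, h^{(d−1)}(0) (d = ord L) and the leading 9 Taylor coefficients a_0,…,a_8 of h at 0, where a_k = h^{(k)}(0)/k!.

L = -1 + (1 + 6·x + 8·x^2)·Dx  (order 1).
h: a_k = 3, 3, -15/2, 39/2, -423/8, 1197/8, -7059/16, 21615/16, -547383/128, …
ICs: h(0) = 3.

f: a_k = 3, 3, -3/2, 3/2, -15/8, 21/8, -63/16, 99/16, -1287/128, …
h₀=f(r): pull back L_f along r ⇒ L₀.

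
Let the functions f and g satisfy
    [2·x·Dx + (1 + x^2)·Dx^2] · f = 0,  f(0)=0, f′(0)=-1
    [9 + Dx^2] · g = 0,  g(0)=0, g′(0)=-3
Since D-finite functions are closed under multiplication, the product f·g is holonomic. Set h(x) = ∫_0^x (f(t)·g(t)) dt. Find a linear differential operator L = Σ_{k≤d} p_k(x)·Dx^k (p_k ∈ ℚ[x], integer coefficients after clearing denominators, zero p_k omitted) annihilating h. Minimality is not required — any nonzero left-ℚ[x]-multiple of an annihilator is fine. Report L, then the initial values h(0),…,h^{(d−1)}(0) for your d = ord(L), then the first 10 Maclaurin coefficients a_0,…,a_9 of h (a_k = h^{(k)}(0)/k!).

f: a_k = 0, -1, 0, 1/3, 0, -1/5, 0, 1/7, 0, -1/9, …
g: a_k = 0, -3, 0, 9/2, 0, -81/40, 0, 243/560, 0, -243/4480, …
Product ⇒ symmetric product L₀, ord ≤ 4.
Integrate: L := L₀·Dx.
L = (1170 + 3834·x^2 + 4779·x^4 + 2916·x^6 + 729·x^8)·Dx + (396·x + 1044·x^3 + 972·x^5 + 324·x^7)·Dx^2 + (220 + 768·x^2 + 1026·x^4 + 648·x^6 + 162·x^8)·Dx^3 + (44·x + 116·x^3 + 108·x^5 + 36·x^7)·Dx^4 + (10 + 38·x^2 + 55·x^4 + 36·x^6 + 9·x^8)·Dx^5  (order 5).
h: a_k = 0, 0, 0, 1, 0, -11/10, 0, 33/56, 0, -13/48, …
ICs: h(0) = 0, h′(0) = 0, h′′(0) = 0, h′′′(0) = 6, h′′′′(0) = 0.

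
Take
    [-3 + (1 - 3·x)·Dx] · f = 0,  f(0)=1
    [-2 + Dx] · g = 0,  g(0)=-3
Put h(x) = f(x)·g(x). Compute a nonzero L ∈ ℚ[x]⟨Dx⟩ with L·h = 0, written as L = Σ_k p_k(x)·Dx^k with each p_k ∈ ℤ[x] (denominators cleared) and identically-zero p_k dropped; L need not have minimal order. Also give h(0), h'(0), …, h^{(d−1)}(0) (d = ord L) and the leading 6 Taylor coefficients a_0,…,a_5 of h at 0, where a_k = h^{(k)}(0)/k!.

L = (5 - 6·x) + (-1 + 3·x)·Dx  (order 1).
h: a_k = -3, -15, -51, -157, -473, -7099/5, …
ICs: h(0) = -3.

f: a_k = 1, 3, 9, 27, 81, 243, …
g: a_k = -3, -6, -6, -4, -2, -4/5, …
L₀ := L_f ⊗_s L_g (sym. prod.), ord ≤ 1.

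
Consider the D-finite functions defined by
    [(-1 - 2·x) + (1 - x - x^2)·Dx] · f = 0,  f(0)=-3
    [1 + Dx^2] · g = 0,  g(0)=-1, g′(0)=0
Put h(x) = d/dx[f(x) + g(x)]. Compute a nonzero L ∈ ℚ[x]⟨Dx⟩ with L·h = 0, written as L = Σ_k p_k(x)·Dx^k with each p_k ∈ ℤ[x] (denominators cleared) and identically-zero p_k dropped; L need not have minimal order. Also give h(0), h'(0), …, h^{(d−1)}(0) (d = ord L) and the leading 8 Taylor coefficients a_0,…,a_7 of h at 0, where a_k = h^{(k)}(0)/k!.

L = (124 + 358·x + 470·x^2 + 230·x^3 + 130·x^4 + 18·x^5 + 6·x^6) + (-19 - 29·x + 36·x^2 + 55·x^3 + 50·x^4 + 27·x^5 + 7·x^6 + 2·x^7)·Dx + (124 + 358·x + 470·x^2 + 230·x^3 + 130·x^4 + 18·x^5 + 6·x^6)·Dx^2 + (-19 - 29·x + 36·x^2 + 55·x^3 + 50·x^4 + 27·x^5 + 7·x^6 + 2·x^7)·Dx^3  (order 3).
h: a_k = -3, -11, -27, -361/6, -120, -28079/120, -441, -4112641/5040, …
ICs: h(0) = -3, h′(0) = -11, h′′(0) = -54.

f: a_k = -3, -3, -6, -9, -15, -24, -39, -63, …
g: a_k = -1, 0, 1/2, 0, -1/24, 0, 1/720, 0, …
h₀=f+g: left-lcm gives L₀, ord ≤ 3.
h=h₀': d/dx-closure on L₀ ⇒ L.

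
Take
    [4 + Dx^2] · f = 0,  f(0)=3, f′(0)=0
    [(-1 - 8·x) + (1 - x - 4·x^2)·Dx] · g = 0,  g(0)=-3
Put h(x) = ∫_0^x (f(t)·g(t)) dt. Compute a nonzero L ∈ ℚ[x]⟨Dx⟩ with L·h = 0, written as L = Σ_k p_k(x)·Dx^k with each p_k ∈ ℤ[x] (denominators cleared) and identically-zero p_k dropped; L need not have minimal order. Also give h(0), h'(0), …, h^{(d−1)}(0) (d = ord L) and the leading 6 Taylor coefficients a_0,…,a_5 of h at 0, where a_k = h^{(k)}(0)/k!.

L = (4 + 4·x + 16·x^2)·Dx + (2 + 16·x)·Dx^2 + (-1 + x + 4·x^2)·Dx^3  (order 3).
h: a_k = 0, -9, -9/2, -9, -63/4, -177/5, …
ICs: h(0) = 0, h′(0) = -9, h′′(0) = -9.

f: a_k = 3, 0, -6, 0, 2, 0, …
g: a_k = -3, -3, -15, -27, -87, -195, …
Sym-product of L_f,L_g gives L₀ (≤ ord 2).
h=∫h₀ ⇒ L = L₀·Dx.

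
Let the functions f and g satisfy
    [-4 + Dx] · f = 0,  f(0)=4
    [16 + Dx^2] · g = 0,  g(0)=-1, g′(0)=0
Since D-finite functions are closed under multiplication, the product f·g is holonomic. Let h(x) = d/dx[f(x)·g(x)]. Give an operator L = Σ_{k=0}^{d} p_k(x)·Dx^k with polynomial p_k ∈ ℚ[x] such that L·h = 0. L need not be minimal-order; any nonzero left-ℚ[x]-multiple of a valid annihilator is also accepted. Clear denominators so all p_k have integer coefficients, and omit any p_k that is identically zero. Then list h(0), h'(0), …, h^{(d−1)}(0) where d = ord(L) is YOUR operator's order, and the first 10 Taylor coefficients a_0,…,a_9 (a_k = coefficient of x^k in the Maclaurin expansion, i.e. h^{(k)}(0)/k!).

L = 32 - 8·Dx + Dx^2  (order 2).
h: a_k = -16, 0, 256, 2048/3, 2048/3, 0, -32768/45, -262144/315, -131072/315, 0, …
ICs: h(0) = -16, h′(0) = 0.

f: a_k = 4, 16, 32, 128/3, 128/3, 512/15, 1024/45, 4096/315, 2048/315, 8192/2835, …
g: a_k = -1, 0, 8, 0, -32/3, 0, 256/45, 0, -512/315, 0, …
Sym-product of L_f,L_g gives L₀ (≤ ord 2).
h=h₀': d/dx-closure on L₀ ⇒ L.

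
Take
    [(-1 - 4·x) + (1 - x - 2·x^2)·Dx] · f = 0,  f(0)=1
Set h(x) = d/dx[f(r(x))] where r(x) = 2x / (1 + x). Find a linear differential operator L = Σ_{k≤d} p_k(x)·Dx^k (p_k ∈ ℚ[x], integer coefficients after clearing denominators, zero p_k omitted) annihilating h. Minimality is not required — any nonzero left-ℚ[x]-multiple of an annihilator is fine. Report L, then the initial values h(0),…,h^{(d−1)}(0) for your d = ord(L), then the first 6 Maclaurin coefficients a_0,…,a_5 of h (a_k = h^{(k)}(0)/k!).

f: a_k = 1, 1, 3, 5, 11, 21, …
f∘r: x↦r, Dx↦Dx/r' in L_f ⇒ L₀.
h=h₀': d/dx-closure on L₀ ⇒ L.
L = (10 + 54·x + 270·x^2 + 162·x^3) + (-1 - 10·x + 90·x^3 + 81·x^4)·Dx  (order 1).
h: a_k = 2, 20, 54, 360, 810, 4860, …
ICs: h(0) = 2.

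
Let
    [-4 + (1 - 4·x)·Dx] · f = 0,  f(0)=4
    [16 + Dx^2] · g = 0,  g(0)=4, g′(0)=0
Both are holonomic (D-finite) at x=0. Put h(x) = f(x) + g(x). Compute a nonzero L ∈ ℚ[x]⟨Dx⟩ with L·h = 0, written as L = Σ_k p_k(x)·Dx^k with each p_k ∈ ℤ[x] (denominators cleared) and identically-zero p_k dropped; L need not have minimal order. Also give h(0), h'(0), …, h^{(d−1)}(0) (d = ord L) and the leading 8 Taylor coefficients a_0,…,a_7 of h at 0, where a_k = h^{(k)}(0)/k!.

L = (448 - 512·x + 1024·x^2) + (-48 + 320·x - 768·x^2 + 1024·x^3)·Dx + (28 - 32·x + 64·x^2)·Dx^2 + (-3 + 20·x - 48·x^2 + 64·x^3)·Dx^3  (order 3).
h: a_k = 8, 16, 32, 256, 3200/3, 4096, 736256/45, 65536, …
ICs: h(0) = 8, h′(0) = 16, h′′(0) = 64.

f: a_k = 4, 16, 64, 256, 1024, 4096, 16384, 65536, …
g: a_k = 4, 0, -32, 0, 128/3, 0, -1024/45, 0, …
Sum ⇒ L₀ = lclm(L_f,L_g) in ℚ(x)⟨Dx⟩.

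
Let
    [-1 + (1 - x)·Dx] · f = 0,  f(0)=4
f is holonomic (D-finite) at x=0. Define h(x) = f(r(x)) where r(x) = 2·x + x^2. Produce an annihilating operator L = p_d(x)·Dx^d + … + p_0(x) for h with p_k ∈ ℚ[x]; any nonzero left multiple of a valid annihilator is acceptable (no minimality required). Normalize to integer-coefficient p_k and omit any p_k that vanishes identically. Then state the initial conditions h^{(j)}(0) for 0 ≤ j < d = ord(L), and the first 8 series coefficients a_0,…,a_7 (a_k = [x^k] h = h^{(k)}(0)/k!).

L = (2 + 2·x) + (-1 + 2·x + x^2)·Dx  (order 1).
h: a_k = 4, 8, 20, 48, 116, 280, 676, 1632, …
ICs: h(0) = 4.

f: a_k = 4, 4, 4, 4, 4, 4, 4, 4, …
Substitute x→r, Dx→(1/r')Dx; clear ⇒ L₀.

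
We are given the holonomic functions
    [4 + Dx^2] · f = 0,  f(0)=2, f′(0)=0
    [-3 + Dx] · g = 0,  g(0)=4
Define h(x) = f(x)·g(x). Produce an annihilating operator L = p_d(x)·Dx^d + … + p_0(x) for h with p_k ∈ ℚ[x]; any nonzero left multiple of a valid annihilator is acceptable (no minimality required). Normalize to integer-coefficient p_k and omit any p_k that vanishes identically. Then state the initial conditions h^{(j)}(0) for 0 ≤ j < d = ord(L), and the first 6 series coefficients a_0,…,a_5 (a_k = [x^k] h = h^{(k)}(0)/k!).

f: a_k = 2, 0, -4, 0, 4/3, 0, …
g: a_k = 4, 12, 18, 18, 27/2, 81/10, …
h₀=f·g: eliminate ⇒ L₀, order ≤ 2·1.
L = 13 - 6·Dx + Dx^2  (order 2).
h: a_k = 8, 24, 20, -12, -119/3, -199/5, …
ICs: h(0) = 8, h′(0) = 24.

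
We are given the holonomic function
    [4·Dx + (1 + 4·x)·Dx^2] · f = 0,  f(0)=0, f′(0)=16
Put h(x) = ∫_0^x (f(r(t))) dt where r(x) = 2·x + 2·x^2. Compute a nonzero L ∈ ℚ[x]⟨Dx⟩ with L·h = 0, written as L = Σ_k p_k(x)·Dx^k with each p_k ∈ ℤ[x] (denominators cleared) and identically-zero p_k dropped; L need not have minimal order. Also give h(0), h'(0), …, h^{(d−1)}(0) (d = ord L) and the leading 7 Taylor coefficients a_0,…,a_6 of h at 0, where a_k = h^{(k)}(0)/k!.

L = (6 + 16·x + 16·x^2)·Dx^2 + (1 + 10·x + 24·x^2 + 16·x^3)·Dx^3  (order 3).
h: a_k = 0, 0, 16, -32, 320/3, -2176/5, 29696/15, …
ICs: h(0) = 0, h′(0) = 0, h′′(0) = 32.

f: a_k = 0, 16, -32, 256/3, -256, 4096/5, -8192/3, …
Change of var in L_f (x↦r) gives L₀.
h=∫₀ˣh₀: take L = L₀·Dx.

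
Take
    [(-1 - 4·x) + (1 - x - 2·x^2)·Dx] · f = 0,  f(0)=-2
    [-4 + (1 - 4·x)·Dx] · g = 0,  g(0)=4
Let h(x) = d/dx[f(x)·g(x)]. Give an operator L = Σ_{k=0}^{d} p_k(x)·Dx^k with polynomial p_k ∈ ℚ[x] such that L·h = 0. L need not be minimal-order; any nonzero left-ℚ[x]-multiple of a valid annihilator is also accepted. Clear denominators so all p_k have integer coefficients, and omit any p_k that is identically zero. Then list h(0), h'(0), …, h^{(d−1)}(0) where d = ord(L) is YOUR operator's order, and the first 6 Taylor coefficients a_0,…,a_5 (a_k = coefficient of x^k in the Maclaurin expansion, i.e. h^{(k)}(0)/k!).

L = (46 - 108·x - 216·x^2 + 256·x^3 + 768·x^4) + (-5 + 29·x - 6·x^2 - 152·x^3 + 80·x^4 + 192·x^5)·Dx  (order 1).
h: a_k = -40, -368, -2328, -12768, -64680, -312528, …
ICs: h(0) = -40.

f: a_k = -2, -2, -6, -10, -22, -42, …
g: a_k = 4, 16, 64, 256, 1024, 4096, …
h₀=f·g: eliminate ⇒ L₀, order ≤ 1·1.
h=h₀': d/dx-closure on L₀ ⇒ L.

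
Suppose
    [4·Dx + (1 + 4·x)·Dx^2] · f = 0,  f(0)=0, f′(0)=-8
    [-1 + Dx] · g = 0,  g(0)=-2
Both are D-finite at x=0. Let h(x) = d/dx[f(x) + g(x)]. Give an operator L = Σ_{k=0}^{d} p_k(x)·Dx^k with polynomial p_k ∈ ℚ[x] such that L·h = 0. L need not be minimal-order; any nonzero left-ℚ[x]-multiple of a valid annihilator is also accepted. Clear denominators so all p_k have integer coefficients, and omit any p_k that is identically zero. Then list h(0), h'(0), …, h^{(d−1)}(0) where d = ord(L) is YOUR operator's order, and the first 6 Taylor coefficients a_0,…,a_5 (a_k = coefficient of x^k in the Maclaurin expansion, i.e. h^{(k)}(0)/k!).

L = (-36 - 16·x) + (31 - 8·x - 16·x^2)·Dx + (5 + 24·x + 16·x^2)·Dx^2  (order 2).
h: a_k = -10, 30, -129, 1535/3, -24577/12, 491519/60, …
ICs: h(0) = -10, h′(0) = 30.

f: a_k = 0, -8, 16, -128/3, 128, -2048/5, …
g: a_k = -2, -2, -1, -1/3, -1/12, -1/60, …
Weyl lclm of L_f,L_g ⇒ L₀ (ord ≤ 3).
Differentiate: ansatz ord ≤ ord L₀ ⇒ L.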